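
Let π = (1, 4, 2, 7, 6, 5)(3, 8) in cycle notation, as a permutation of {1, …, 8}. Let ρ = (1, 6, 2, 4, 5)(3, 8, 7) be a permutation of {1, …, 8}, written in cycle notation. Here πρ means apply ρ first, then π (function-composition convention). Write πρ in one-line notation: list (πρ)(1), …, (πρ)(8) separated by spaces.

5 2 3 1 4 7 8 6

(πρ)(x) = π(ρ(x)). Computing each image: π(ρ(1)) = π(6) = 5, π(ρ(2)) = π(4) = 2, π(ρ(3)) = π(8) = 3, π(ρ(4)) = π(5) = 1, π(ρ(5)) = π(1) = 4, π(ρ(6)) = π(2) = 7, π(ρ(7)) = π(3) = 8, π(ρ(8)) = π(7) = 6.
Hence πρ = [5 2 3 1 4 7 8 6].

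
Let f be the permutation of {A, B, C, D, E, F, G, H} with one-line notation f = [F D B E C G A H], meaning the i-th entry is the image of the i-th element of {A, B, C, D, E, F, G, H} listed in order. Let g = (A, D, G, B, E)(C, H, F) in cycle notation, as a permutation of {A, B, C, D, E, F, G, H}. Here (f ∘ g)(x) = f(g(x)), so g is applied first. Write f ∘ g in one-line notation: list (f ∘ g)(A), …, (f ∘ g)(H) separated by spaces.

For each element, apply g then f: A → D → E; B → E → C; C → H → H; D → G → A; E → A → F; F → C → B; G → B → D; H → F → G.
Collecting the images, f ∘ g = [E C H A F B D G].

E C H A F B D G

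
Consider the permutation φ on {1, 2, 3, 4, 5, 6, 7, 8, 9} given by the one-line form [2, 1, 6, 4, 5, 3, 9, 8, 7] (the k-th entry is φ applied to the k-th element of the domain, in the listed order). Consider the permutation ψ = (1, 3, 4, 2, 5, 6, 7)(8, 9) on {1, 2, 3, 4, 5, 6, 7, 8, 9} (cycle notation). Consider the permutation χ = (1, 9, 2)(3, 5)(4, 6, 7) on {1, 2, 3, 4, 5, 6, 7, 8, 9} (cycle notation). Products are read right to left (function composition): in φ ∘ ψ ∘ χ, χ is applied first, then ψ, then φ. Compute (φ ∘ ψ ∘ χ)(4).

Apply the permutations in order: χ(4) = 6, then ψ(6) = 7, then φ(7) = 9. So (φ ∘ ψ ∘ χ)(4) = 9.

9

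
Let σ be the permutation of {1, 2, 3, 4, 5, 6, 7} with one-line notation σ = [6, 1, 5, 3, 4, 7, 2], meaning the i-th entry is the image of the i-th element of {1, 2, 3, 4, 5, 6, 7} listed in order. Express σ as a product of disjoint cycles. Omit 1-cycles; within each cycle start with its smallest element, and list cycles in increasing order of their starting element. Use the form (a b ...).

From 1: 1 → 6 → 7 → 2 → 1, closing the cycle (1 6 7 2).
Continuing from each remaining unvisited element yields (1 6 7 2)(3 5 4).

(1 6 7 2)(3 5 4)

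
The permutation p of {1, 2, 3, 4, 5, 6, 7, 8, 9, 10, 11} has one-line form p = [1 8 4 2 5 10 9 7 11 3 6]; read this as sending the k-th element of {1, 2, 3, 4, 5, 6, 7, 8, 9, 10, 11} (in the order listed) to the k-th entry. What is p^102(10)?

Tracing 10 → 3 → … returns to 10 after 9 steps, so 10 lies in a 9-cycle (2, 8, 7, 9, 11, 6, 10, 3, 4).
Powers repeat with period 9 on this cycle, and 102 mod 9 = 3, so p^102(10) = p^3(10).
Advancing 3 steps from 10: 10 → 3 → 4 → 2.

2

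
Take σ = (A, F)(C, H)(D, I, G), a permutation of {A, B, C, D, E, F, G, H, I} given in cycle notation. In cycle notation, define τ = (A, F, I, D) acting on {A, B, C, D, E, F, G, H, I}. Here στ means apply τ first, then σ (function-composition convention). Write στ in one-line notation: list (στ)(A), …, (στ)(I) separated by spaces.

A B H F E G D C I

(στ)(x) = σ(τ(x)). Computing each image: σ(τ(A)) = σ(F) = A, σ(τ(B)) = σ(B) = B, σ(τ(C)) = σ(C) = H, σ(τ(D)) = σ(A) = F, σ(τ(E)) = σ(E) = E, σ(τ(F)) = σ(I) = G, σ(τ(G)) = σ(G) = D, σ(τ(H)) = σ(H) = C, σ(τ(I)) = σ(D) = I.
Hence στ = [A B H F E G D C I].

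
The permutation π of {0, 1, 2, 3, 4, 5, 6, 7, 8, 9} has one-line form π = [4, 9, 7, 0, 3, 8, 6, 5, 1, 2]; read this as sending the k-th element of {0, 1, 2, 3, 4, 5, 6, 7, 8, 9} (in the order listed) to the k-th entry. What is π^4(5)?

Tracing 5 → 8 → … returns to 5 after 6 steps, so 5 lies in a 6-cycle (1 9 2 7 5 8).
Stepping 4 places around the cycle: 5 → 8 → 1 → 9 → 2.

2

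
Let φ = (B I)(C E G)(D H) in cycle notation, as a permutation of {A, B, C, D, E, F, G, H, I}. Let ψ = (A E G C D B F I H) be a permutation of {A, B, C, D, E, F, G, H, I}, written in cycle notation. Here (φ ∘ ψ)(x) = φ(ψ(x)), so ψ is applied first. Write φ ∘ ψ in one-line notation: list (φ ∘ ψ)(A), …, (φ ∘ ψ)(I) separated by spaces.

(φ ∘ ψ)(x) = φ(ψ(x)). Computing each image: φ(ψ(A)) = φ(E) = G, φ(ψ(B)) = φ(F) = F, φ(ψ(C)) = φ(D) = H, φ(ψ(D)) = φ(B) = I, φ(ψ(E)) = φ(G) = C, φ(ψ(F)) = φ(I) = B, φ(ψ(G)) = φ(C) = E, φ(ψ(H)) = φ(A) = A, φ(ψ(I)) = φ(H) = D.
Hence φ ∘ ψ = [G F H I C B E A D].

G F H I C B E A D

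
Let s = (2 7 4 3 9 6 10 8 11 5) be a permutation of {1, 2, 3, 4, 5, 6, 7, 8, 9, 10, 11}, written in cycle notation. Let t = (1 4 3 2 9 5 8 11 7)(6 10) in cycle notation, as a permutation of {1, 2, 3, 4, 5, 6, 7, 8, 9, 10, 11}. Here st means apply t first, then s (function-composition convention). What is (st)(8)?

t(8) = 11, then s(11) = 5; composing gives (st)(8) = 5.

5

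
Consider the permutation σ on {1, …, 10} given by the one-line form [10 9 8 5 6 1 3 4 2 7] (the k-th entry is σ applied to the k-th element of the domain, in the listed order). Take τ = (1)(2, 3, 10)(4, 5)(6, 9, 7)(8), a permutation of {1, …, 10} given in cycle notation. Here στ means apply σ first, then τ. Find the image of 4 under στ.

4

First apply σ: σ(4) = 5, then τ(5) = 4. Thus (στ)(4) = 4.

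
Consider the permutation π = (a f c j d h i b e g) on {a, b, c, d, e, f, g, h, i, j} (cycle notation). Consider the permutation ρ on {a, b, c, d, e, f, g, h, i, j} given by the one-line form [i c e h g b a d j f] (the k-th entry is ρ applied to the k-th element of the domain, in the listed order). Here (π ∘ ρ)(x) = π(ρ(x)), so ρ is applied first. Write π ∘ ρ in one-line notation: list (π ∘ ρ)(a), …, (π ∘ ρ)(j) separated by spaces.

b j g i a e f h d c

For each element, apply ρ then π: a → i → b; b → c → j; c → e → g; d → h → i; e → g → a; f → b → e; g → a → f; h → d → h; i → j → d; j → f → c.
Collecting the images, π ∘ ρ = [b j g i a e f h d c].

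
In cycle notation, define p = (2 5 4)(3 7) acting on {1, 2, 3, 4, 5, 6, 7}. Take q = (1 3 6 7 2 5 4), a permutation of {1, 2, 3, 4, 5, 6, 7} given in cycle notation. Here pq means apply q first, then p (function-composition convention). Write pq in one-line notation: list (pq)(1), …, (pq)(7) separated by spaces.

7 4 6 1 2 3 5

For each element, apply q then p: 1 → 3 → 7; 2 → 5 → 4; 3 → 6 → 6; 4 → 1 → 1; 5 → 4 → 2; 6 → 7 → 3; 7 → 2 → 5.
Collecting the images, pq = [7 4 6 1 2 3 5].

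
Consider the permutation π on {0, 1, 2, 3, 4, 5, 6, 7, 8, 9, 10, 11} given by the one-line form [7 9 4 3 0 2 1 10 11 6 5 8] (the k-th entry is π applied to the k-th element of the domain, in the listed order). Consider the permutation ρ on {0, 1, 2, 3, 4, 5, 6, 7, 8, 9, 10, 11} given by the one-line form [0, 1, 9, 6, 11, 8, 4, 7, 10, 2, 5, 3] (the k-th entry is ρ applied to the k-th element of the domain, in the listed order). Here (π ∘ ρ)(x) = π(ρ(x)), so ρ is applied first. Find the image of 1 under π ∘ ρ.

(π ∘ ρ)(1) = π(ρ(1)). ρ(1) = 1, then π(1) = 9. So (π ∘ ρ)(1) = 9.

9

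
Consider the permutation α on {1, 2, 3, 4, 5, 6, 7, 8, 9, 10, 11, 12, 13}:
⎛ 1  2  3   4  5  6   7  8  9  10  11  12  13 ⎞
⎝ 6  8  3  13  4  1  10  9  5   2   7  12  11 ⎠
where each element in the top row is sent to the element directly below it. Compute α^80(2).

Tracing 2 → 8 → … returns to 2 after 9 steps, so 2 lies in a 9-cycle (2 8 9 5 4 13 11 7 10).
Powers repeat with period 9 on this cycle, and 80 mod 9 = 8, so α^80(2) = α^8(2).
Stepping 8 places around the cycle: 2 → 8 → 9 → 5 → 4 → 13 → 11 → 7 → 10.

10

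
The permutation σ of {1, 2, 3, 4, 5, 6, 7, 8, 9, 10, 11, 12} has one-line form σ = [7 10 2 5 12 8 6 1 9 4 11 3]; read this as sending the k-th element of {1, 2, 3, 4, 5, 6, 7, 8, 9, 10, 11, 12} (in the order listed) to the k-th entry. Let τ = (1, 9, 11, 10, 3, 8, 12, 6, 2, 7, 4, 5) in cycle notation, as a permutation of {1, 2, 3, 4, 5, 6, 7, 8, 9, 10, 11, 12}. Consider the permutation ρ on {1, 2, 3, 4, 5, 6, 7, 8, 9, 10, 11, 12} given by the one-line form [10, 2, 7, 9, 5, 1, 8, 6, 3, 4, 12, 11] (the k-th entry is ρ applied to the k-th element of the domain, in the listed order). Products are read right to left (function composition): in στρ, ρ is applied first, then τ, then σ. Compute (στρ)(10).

12

Chase 10: ρ(10) = 4; τ(4) = 5; σ(5) = 12. Hence (στρ)(10) = 12.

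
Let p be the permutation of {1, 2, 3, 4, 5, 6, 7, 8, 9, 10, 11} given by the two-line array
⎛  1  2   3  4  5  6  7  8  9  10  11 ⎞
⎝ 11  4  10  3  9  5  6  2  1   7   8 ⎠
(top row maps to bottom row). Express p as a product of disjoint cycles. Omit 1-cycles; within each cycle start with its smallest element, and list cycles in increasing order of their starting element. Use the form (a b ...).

(1 11 8 2 4 3 10 7 6 5 9)

Iterating p from 1 gives 1 → 11 → 8 → 2 → 4 → 3 → 10 → 7 → 6 → 5 → 9 → 1; that is the 11-cycle (1 11 8 2 4 3 10 7 6 5 9).
Repeating from the next unused element and collecting all non-trivial cycles gives (1 11 8 2 4 3 10 7 6 5 9).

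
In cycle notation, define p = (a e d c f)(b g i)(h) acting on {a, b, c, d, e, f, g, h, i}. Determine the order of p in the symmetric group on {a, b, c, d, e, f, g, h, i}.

The disjoint cycles have lengths 5, 3, 1.
The order of p is the least common multiple of its cycle lengths: lcm(5, 3) = 15.

15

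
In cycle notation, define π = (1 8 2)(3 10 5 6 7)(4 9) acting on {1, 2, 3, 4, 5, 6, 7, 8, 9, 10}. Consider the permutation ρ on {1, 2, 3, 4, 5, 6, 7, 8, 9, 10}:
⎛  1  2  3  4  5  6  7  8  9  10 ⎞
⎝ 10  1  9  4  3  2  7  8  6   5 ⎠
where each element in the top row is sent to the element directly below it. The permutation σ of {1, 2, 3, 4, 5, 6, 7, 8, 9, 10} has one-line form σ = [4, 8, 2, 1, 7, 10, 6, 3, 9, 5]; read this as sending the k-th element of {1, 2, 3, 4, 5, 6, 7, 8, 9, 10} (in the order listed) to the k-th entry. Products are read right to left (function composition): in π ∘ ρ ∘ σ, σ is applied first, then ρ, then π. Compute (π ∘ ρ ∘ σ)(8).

4

Chase 8: σ(8) = 3; ρ(3) = 9; π(9) = 4. Hence (π ∘ ρ ∘ σ)(8) = 4.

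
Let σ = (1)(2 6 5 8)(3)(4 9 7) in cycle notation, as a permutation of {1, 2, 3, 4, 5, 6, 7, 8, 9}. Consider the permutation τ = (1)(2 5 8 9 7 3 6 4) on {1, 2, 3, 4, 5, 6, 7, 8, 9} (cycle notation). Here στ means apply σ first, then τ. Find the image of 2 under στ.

First apply σ: σ(2) = 6, then τ(6) = 4. Thus (στ)(2) = 4.

4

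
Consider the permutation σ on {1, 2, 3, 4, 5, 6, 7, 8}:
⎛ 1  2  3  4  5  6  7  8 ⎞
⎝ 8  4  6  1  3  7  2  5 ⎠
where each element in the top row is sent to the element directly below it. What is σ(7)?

The entry below 7 in the array is 2, so σ(7) = 2.

2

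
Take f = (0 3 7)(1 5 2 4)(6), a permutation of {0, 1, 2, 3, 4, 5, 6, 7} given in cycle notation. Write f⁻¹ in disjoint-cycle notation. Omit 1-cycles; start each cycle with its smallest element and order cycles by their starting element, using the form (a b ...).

The inverse reverses each cycle.
After reversing and putting each cycle's least element first, f⁻¹ = (0 7 3)(1 4 2 5).

(0 7 3)(1 4 2 5)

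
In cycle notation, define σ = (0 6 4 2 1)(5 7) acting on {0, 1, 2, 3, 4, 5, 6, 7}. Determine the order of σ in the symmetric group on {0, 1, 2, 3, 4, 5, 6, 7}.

10

The disjoint cycles have lengths 5, 2, 1.
Since disjoint cycles commute, ord(σ) = lcm(5, 2) = 10.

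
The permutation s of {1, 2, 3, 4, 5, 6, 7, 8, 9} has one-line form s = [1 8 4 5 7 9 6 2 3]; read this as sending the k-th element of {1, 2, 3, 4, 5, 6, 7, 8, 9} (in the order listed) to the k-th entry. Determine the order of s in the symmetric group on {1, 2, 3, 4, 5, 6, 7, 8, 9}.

Writing s as disjoint cycles, the cycle lengths are 6, 2, 1.
The order of s is the least common multiple of its cycle lengths: lcm(6, 2) = 6.

6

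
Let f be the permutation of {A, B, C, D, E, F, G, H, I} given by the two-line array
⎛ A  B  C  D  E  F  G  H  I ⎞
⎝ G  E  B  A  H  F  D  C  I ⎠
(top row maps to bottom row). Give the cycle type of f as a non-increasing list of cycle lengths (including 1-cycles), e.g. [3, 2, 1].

The disjoint cycles are (A, G, D)(B, E, H, C)(F)(I), with lengths 4, 3, 1, 1 in non-increasing order.

[4, 3, 1, 1]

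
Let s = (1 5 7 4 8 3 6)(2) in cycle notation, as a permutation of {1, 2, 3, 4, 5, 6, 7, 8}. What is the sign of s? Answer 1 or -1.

The cycle lengths are 7, 1.
A cycle of length ℓ contributes ℓ−1 transpositions, so s is a product of 6 transpositions — even.

1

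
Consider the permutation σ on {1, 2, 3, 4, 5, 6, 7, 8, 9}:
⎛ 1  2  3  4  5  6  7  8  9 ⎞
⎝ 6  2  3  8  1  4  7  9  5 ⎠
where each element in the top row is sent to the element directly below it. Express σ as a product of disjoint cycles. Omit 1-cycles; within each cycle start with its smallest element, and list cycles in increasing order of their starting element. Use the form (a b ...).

(1 6 4 8 9 5)

From 1: 1 → 6 → 4 → 8 → 9 → 5 → 1, closing the cycle (1 6 4 8 9 5).
Repeating from the next unused element and collecting all non-trivial cycles gives (1 6 4 8 9 5).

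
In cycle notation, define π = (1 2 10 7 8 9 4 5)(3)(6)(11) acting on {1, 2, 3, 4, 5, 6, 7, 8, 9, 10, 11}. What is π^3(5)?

5 lies in the 8-cycle (1 2 10 7 8 9 4 5).
Advancing 3 steps from 5: 5 → 1 → 2 → 10.

10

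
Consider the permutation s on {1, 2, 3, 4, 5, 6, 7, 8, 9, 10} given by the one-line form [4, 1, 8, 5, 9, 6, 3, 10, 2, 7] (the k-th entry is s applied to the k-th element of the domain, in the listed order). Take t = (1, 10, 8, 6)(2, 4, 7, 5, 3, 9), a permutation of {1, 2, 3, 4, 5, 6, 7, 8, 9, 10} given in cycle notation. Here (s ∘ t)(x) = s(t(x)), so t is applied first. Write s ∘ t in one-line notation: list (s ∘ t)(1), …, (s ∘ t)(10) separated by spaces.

7 5 2 3 8 4 9 6 1 10

Chase each element through t then s: 1 → 10 → 7; 2 → 4 → 5; 3 → 9 → 2; 4 → 7 → 3; 5 → 3 → 8; 6 → 1 → 4; 7 → 5 → 9; 8 → 6 → 6; 9 → 2 → 1; 10 → 8 → 10.
So s ∘ t in one-line form is 7 5 2 3 8 4 9 6 1 10.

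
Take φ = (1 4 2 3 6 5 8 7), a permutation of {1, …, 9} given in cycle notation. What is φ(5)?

Within (1 4 2 3 6 5 8 7), 5 ↦ 8.

8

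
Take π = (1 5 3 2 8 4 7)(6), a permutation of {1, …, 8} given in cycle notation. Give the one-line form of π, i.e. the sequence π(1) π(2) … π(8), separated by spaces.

Each element maps to the next entry in its cycle (wrapping to the front): 1↦5, 2↦8, 3↦2, 4↦7, 5↦3, 6↦6, 7↦1, 8↦4.
Listing these in domain order gives 5 8 2 7 3 6 1 4.

5 8 2 7 3 6 1 4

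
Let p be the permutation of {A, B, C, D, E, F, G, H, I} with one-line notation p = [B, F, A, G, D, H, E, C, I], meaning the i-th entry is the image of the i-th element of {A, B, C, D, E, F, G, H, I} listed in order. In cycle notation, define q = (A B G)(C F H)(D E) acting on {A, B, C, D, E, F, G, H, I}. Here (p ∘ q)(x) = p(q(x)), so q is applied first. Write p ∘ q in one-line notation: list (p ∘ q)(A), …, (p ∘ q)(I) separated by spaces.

F E H D G C B A I

For each element, apply q then p: A → B → F; B → G → E; C → F → H; D → E → D; E → D → G; F → H → C; G → A → B; H → C → A; I → I → I.
Collecting the images, p ∘ q = [F E H D G C B A I].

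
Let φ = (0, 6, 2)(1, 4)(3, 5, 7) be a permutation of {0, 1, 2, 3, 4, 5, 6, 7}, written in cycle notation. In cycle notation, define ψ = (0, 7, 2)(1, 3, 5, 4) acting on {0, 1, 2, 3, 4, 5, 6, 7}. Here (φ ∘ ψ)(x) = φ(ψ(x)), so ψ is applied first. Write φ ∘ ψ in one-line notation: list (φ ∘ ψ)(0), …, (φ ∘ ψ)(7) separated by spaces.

3 5 6 7 4 1 2 0

For each element, apply ψ then φ: 0 → 7 → 3; 1 → 3 → 5; 2 → 0 → 6; 3 → 5 → 7; 4 → 1 → 4; 5 → 4 → 1; 6 → 6 → 2; 7 → 2 → 0.
Collecting the images, φ ∘ ψ = [3 5 6 7 4 1 2 0].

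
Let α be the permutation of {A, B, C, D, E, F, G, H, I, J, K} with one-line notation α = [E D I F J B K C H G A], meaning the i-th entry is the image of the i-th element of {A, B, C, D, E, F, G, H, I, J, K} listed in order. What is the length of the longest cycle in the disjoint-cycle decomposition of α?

Decomposing into disjoint cycles gives (A, E, J, G, K)(B, D, F)(C, I, H); the longest has length 5.

5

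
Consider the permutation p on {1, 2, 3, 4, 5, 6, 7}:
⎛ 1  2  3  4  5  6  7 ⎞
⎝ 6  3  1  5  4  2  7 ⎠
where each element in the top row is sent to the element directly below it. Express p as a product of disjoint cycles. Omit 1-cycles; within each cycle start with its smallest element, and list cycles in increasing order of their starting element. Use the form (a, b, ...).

Start at 1 and follow images: 1 → 6 → 2 → 3 → 1, giving the cycle (1, 6, 2, 3).
Repeating from the next unused element and collecting all non-trivial cycles gives (1, 6, 2, 3)(4, 5).

(1, 6, 2, 3)(4, 5)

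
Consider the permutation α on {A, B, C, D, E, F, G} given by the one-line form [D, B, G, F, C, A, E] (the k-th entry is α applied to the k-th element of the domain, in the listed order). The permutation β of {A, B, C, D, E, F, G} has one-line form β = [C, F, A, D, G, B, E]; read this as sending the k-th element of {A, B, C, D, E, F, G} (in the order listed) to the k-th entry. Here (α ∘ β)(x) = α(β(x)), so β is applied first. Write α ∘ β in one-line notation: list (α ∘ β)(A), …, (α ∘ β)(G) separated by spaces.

G A D F E B C

(α ∘ β)(x) = α(β(x)). Computing each image: α(β(A)) = α(C) = G, α(β(B)) = α(F) = A, α(β(C)) = α(A) = D, α(β(D)) = α(D) = F, α(β(E)) = α(G) = E, α(β(F)) = α(B) = B, α(β(G)) = α(E) = C.
Hence α ∘ β = [G A D F E B C].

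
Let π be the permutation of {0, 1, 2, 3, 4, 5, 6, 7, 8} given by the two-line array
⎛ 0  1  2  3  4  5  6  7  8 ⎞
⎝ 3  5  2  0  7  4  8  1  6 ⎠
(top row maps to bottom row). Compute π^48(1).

1

Tracing 1 → 5 → … returns to 1 after 4 steps, so 1 lies in a 4-cycle (1, 5, 4, 7).
Powers repeat with period 4 on this cycle, and 48 mod 4 = 0, so π^48(1) = π^0(1).
So π^48(1) = 1.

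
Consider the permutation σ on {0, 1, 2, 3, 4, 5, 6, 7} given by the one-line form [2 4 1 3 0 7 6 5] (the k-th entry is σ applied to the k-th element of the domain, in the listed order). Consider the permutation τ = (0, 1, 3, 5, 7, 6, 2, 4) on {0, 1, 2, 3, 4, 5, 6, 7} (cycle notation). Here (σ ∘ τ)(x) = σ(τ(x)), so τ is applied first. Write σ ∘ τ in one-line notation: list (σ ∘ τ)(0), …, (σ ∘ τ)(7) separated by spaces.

4 3 0 7 2 5 1 6

Chase each element through τ then σ: 0 → 1 → 4; 1 → 3 → 3; 2 → 4 → 0; 3 → 5 → 7; 4 → 0 → 2; 5 → 7 → 5; 6 → 2 → 1; 7 → 6 → 6.
Collecting the images, σ ∘ τ = [4 3 0 7 2 5 1 6].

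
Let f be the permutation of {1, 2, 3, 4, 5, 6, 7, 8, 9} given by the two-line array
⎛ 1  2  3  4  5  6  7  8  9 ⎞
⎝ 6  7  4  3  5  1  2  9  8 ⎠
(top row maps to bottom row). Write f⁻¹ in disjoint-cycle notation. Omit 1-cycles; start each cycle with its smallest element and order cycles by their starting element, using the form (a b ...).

First write f in disjoint cycles: (1 6)(2 7)(3 4)(8 9).
The inverse reverses every cycle; in canonical form, f⁻¹ = (1 6)(2 7)(3 4)(8 9).

(1 6)(2 7)(3 4)(8 9)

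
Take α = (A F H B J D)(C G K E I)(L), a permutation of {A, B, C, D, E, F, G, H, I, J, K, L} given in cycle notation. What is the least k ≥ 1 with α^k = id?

The cycle type of α is (6, 5, 1).
Since disjoint cycles commute, ord(α) = lcm(6, 5) = 30.

30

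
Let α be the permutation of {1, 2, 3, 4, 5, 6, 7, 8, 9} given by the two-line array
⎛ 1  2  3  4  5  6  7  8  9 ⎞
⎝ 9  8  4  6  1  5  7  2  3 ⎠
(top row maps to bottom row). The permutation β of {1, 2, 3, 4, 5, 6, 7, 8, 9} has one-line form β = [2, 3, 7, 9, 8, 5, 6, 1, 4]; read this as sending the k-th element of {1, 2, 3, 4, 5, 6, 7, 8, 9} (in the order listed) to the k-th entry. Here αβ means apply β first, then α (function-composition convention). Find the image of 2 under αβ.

β(2) = 3, then α(3) = 4; composing gives (αβ)(2) = 4.

4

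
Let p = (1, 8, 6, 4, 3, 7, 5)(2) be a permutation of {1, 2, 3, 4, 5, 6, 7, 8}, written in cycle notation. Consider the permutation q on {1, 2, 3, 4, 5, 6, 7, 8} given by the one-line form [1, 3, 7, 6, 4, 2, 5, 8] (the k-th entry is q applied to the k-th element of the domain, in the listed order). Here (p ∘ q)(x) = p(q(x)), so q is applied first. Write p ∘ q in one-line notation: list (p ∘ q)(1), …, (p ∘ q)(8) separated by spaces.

8 7 5 4 3 2 1 6

Chase each element through q then p: 1 → 1 → 8; 2 → 3 → 7; 3 → 7 → 5; 4 → 6 → 4; 5 → 4 → 3; 6 → 2 → 2; 7 → 5 → 1; 8 → 8 → 6.
Collecting the images, p ∘ q = [8 7 5 4 3 2 1 6].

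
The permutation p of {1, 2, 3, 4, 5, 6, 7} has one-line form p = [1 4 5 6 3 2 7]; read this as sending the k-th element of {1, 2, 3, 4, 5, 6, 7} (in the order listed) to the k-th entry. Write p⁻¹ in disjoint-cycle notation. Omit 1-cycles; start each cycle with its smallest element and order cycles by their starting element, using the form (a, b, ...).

First write p in disjoint cycles: (2, 4, 6)(3, 5).
Reversing each cycle (and rotating so the smallest element leads) gives p⁻¹ = (2, 6, 4)(3, 5).

(2, 6, 4)(3, 5)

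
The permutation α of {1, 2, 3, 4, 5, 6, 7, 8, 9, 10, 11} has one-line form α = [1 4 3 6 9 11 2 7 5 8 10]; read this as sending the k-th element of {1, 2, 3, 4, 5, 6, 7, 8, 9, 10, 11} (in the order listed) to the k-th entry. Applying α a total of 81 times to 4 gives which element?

8

Tracing 4 → 6 → … returns to 4 after 7 steps, so 4 lies in a 7-cycle (2 4 6 11 10 8 7).
On a 7-cycle, α^7 is the identity, so α^81 = α^4 there (81 ≡ 4 mod 7).
Stepping 4 places around the cycle: 4 → 6 → 11 → 10 → 8.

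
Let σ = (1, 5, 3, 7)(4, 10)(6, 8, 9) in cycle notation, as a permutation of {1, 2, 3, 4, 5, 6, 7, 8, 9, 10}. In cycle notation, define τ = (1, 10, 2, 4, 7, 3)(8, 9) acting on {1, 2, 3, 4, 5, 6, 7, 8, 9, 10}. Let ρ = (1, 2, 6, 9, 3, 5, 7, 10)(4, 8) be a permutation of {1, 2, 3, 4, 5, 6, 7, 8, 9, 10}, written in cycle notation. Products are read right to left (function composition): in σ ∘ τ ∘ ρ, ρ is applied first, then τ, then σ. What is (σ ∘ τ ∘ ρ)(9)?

5

(σ ∘ τ ∘ ρ)(9) = σ(τ(ρ(9))). ρ(9) = 3, then τ(3) = 1, then σ(1) = 5, so the result is 5.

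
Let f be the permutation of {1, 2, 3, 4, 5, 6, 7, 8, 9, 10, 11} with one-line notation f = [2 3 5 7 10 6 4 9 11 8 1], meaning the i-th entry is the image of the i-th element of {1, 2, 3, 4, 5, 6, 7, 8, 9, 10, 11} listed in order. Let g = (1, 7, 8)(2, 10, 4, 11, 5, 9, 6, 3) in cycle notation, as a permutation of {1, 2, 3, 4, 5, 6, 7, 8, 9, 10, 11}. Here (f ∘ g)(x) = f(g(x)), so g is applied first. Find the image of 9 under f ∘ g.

First apply g: g(9) = 6, then f(6) = 6. Thus (f ∘ g)(9) = 6.

6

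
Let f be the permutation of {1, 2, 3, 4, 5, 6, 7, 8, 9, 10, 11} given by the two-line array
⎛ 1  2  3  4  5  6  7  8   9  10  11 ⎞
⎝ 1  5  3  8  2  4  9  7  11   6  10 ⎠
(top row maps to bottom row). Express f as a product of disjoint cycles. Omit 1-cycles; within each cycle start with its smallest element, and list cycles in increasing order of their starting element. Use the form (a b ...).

Iterating f from 2 gives 2 → 5 → 2; that is the 2-cycle (2 5).
Repeating from the next unused element and collecting all non-trivial cycles gives (2 5)(4 8 7 9 11 10 6).

(2 5)(4 8 7 9 11 10 6)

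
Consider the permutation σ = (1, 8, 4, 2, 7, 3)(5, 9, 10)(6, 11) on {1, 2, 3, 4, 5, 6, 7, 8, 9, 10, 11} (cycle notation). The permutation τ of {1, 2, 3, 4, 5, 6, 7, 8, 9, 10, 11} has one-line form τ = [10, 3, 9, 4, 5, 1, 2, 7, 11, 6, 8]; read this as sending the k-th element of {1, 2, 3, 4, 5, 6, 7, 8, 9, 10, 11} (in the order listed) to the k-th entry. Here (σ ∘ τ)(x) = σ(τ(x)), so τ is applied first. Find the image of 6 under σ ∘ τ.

8

τ(6) = 1, then σ(1) = 8; composing gives (σ ∘ τ)(6) = 8.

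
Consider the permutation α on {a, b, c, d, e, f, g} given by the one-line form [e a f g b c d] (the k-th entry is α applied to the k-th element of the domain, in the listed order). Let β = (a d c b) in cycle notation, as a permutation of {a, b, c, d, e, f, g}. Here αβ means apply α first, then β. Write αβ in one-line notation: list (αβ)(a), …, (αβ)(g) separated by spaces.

For each element, apply α then β: a → e → e; b → a → d; c → f → f; d → g → g; e → b → a; f → c → b; g → d → c.
Collecting the images, αβ = [e d f g a b c].

e d f g a b c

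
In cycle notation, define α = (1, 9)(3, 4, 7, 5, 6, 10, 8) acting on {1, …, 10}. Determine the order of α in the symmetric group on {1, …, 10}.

14

The disjoint cycles have lengths 7, 2, 1.
Since disjoint cycles commute, ord(α) = lcm(7, 2) = 14.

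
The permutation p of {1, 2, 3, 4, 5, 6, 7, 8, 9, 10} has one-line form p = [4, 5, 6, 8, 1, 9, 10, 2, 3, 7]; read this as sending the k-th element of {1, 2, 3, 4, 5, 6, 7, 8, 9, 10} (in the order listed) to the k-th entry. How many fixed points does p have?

0

No element satisfies p(x) = x, so there are 0 fixed points.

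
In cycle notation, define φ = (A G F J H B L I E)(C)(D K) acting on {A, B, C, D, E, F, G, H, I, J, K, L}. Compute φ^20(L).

E

L lies in the 9-cycle (A G F J H B L I E).
On a 9-cycle, φ^9 is the identity, so φ^20 = φ^2 there (20 ≡ 2 mod 9).
Advancing 2 steps from L: L → I → E.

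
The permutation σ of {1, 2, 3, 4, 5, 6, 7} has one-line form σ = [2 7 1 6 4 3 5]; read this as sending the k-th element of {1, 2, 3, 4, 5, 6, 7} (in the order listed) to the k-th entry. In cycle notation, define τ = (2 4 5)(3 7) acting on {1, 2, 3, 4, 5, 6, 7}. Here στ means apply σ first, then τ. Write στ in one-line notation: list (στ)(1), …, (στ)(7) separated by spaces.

(στ)(x) = τ(σ(x)). Computing each image: τ(σ(1)) = τ(2) = 4, τ(σ(2)) = τ(7) = 3, τ(σ(3)) = τ(1) = 1, τ(σ(4)) = τ(6) = 6, τ(σ(5)) = τ(4) = 5, τ(σ(6)) = τ(3) = 7, τ(σ(7)) = τ(5) = 2.
Hence στ = [4 3 1 6 5 7 2].

4 3 1 6 5 7 2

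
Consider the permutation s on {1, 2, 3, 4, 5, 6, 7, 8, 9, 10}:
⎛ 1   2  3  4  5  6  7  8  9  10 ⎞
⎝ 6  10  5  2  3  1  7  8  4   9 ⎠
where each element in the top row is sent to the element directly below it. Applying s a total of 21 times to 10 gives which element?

Tracing 10 → 9 → … returns to 10 after 4 steps, so 10 lies in a 4-cycle (2, 10, 9, 4).
Since the cycle has length 4, s^21 acts on it the same as s^1 (21 mod 4 = 1).
Stepping 1 place around the cycle: 10 → 9.

9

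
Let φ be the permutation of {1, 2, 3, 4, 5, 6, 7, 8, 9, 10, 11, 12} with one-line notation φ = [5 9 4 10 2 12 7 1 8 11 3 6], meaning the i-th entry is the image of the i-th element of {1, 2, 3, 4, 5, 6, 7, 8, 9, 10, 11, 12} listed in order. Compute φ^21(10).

11

Tracing 10 → 11 → … returns to 10 after 4 steps, so 10 lies in a 4-cycle (3 4 10 11).
Powers repeat with period 4 on this cycle, and 21 mod 4 = 1, so φ^21(10) = φ^1(10).
Advancing 1 step from 10: 10 → 11.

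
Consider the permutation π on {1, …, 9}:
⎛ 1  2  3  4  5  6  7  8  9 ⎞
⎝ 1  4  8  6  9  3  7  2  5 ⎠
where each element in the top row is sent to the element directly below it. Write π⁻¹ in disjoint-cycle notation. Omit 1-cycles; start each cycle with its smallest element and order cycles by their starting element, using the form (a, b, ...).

The cycle decomposition of π is (2, 4, 6, 3, 8)(5, 9).
Reversing each cycle (and rotating so the smallest element leads) gives π⁻¹ = (2, 8, 3, 6, 4)(5, 9).

(2, 8, 3, 6, 4)(5, 9)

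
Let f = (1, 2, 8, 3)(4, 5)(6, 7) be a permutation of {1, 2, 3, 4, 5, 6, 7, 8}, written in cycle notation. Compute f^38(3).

3 lies in the 4-cycle (1, 2, 8, 3).
On a 4-cycle, f^4 is the identity, so f^38 = f^2 there (38 ≡ 2 mod 4).
Advancing 2 steps from 3: 3 → 1 → 2.

2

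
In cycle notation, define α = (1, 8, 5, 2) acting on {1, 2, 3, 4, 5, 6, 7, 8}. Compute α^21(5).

2

5 lies in the 4-cycle (1, 8, 5, 2).
Powers repeat with period 4 on this cycle, and 21 mod 4 = 1, so α^21(5) = α^1(5).
Advancing 1 step from 5: 5 → 2.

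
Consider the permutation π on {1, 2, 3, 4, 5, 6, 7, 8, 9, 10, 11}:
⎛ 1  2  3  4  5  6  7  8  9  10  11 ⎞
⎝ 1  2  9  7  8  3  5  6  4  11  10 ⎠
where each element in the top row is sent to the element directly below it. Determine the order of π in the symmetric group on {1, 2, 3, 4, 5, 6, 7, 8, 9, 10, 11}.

Decomposing into disjoint cycles gives cycle lengths 7, 2, 1, 1.
Since disjoint cycles commute, ord(π) = lcm(7, 2) = 14.

14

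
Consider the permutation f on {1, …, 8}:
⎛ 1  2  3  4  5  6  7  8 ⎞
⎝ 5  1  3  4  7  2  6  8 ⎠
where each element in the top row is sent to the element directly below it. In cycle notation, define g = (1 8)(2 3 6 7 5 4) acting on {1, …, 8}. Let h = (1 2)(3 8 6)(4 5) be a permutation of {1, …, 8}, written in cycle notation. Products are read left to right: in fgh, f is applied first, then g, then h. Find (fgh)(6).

8

(fgh)(6) = h(g(f(6))). f(6) = 2, then g(2) = 3, then h(3) = 8, so the result is 8.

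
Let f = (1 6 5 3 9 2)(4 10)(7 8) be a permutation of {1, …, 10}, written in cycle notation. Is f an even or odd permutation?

odd

The cycle lengths are 6, 2, 2.
A cycle is odd iff its length is even; f has 3 even-length cycles, so sgn(f) = (−1)^3 and f is odd.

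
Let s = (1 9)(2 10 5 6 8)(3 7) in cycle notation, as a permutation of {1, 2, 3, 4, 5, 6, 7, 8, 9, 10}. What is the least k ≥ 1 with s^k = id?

10

The disjoint cycles have lengths 5, 2, 2, 1.
Since disjoint cycles commute, ord(s) = lcm(5, 2, 2) = 10.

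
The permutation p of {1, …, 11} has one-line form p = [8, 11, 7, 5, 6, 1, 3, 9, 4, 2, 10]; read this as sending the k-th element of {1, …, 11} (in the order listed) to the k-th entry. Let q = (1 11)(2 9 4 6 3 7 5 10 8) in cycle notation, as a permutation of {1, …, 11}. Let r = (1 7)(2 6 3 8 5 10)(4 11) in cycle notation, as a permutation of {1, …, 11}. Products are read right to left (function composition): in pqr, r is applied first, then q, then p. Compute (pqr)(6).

Apply the permutations in order: r(6) = 3, then q(3) = 7, then p(7) = 3. So (pqr)(6) = 3.

3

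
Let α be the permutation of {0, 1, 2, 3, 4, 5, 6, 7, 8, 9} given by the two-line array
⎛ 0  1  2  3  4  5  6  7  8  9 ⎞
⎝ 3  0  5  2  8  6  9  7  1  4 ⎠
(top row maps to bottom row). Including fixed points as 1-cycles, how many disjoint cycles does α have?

2

The cycle decomposition is (0, 3, 2, 5, 6, 9, 4, 8, 1)(7), which has 2 cycles (counting 1-cycles).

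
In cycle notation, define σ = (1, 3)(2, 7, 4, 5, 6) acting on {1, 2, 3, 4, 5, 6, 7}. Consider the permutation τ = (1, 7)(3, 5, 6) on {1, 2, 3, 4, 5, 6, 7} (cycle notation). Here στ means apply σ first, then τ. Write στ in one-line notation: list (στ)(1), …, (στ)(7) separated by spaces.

5 1 7 6 3 2 4

Chase each element through σ then τ: 1 → 3 → 5; 2 → 7 → 1; 3 → 1 → 7; 4 → 5 → 6; 5 → 6 → 3; 6 → 2 → 2; 7 → 4 → 4.
Collecting the images, στ = [5 1 7 6 3 2 4].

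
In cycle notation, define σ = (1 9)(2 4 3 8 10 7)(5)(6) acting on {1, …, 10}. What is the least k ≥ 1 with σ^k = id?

6

The cycle type of σ is (6, 2, 1, 1).
Since disjoint cycles commute, ord(σ) = lcm(6, 2) = 6.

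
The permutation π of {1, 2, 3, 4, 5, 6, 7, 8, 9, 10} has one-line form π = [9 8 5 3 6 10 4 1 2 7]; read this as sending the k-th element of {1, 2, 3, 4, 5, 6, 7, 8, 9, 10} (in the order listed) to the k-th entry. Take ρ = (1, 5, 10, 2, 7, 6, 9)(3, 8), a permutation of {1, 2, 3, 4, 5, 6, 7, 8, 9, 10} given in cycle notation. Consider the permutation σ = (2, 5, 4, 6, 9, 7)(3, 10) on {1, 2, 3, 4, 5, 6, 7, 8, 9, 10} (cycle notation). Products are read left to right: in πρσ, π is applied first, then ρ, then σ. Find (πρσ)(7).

(πρσ)(7) = σ(ρ(π(7))). π(7) = 4, then ρ(4) = 4, then σ(4) = 6, so the result is 6.

6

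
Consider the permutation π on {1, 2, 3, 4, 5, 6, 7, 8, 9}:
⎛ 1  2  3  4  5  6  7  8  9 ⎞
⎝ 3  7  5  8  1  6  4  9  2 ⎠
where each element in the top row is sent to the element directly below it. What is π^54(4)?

7

Tracing 4 → 8 → … returns to 4 after 5 steps, so 4 lies in a 5-cycle (2 7 4 8 9).
Powers repeat with period 5 on this cycle, and 54 mod 5 = 4, so π^54(4) = π^4(4).
Advancing 4 steps from 4: 4 → 8 → 9 → 2 → 7.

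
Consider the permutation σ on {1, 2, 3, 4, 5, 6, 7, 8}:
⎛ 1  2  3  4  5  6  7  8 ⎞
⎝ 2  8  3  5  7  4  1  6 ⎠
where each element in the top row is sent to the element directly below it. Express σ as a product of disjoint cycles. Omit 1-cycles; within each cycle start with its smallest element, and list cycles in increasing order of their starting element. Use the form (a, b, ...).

(1, 2, 8, 6, 4, 5, 7)

Start at 1 and follow images: 1 → 2 → 8 → 6 → 4 → 5 → 7 → 1, giving the cycle (1, 2, 8, 6, 4, 5, 7).
Repeating from the next unused element and collecting all non-trivial cycles gives (1, 2, 8, 6, 4, 5, 7).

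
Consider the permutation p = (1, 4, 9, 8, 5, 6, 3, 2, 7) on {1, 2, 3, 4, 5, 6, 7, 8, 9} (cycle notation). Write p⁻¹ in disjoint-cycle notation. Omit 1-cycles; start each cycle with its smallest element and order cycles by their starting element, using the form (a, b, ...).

If p sends a → b within a cycle, p⁻¹ sends b → a; equivalently, reverse each cycle.
Reversing each cycle of p and rotating so the smallest element leads gives (1, 7, 2, 3, 6, 5, 8, 9, 4).

(1, 7, 2, 3, 6, 5, 8, 9, 4)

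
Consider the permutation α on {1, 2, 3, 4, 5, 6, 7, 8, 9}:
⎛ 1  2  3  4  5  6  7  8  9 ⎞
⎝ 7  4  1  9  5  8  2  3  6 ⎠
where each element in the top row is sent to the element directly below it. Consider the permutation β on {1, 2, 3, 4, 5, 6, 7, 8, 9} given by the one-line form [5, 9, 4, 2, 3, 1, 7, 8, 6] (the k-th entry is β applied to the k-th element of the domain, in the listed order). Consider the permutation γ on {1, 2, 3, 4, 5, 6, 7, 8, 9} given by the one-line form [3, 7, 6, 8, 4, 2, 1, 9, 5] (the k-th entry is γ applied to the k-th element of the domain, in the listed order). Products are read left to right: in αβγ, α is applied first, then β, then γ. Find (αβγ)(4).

2

(αβγ)(4) = γ(β(α(4))). α(4) = 9, then β(9) = 6, then γ(6) = 2, so the result is 2.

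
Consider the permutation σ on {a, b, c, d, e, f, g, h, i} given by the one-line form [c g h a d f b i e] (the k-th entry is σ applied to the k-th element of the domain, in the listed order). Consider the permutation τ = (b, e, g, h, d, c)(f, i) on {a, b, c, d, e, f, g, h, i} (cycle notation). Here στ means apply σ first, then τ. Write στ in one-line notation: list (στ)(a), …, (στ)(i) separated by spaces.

b h d a c i e f g

For each element, apply σ then τ: a → c → b; b → g → h; c → h → d; d → a → a; e → d → c; f → f → i; g → b → e; h → i → f; i → e → g.
Collecting the images, στ = [b h d a c i e f g].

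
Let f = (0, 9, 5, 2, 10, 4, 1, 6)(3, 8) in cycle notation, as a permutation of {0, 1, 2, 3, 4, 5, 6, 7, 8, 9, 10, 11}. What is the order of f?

The cycle type of f is (8, 2, 1, 1).
The order is lcm(8, 2) = 8.

8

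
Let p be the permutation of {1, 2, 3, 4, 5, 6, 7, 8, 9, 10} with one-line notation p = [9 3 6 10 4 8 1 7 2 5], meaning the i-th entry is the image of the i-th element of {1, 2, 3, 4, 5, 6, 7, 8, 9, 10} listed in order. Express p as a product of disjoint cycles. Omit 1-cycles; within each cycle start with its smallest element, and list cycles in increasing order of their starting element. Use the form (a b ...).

(1 9 2 3 6 8 7)(4 10 5)

Iterating p from 1 gives 1 → 9 → 2 → 3 → 6 → 8 → 7 → 1; that is the 7-cycle (1 9 2 3 6 8 7).
Repeating from the next unused element and collecting all non-trivial cycles gives (1 9 2 3 6 8 7)(4 10 5).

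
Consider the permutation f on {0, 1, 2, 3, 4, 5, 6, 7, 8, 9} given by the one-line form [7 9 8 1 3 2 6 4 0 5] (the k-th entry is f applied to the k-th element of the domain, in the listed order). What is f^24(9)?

Tracing 9 → 5 → … returns to 9 after 9 steps, so 9 lies in a 9-cycle (0 7 4 3 1 9 5 2 8).
On a 9-cycle, f^9 is the identity, so f^24 = f^6 there (24 ≡ 6 mod 9).
Advancing 6 steps from 9: 9 → 5 → 2 → 8 → 0 → 7 → 4.

4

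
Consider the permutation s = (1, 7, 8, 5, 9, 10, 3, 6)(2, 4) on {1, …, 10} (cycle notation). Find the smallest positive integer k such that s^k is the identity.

8

The cycle type of s is (8, 2).
Since disjoint cycles commute, ord(s) = lcm(8, 2) = 8.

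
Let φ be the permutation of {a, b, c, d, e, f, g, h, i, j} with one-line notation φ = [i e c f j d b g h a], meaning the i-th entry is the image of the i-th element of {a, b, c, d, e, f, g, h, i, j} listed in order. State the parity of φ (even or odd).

odd

In disjoint-cycle form the cycle lengths are 7, 2, 1.
A cycle of length ℓ contributes ℓ−1 transpositions, so φ is a product of 6 + 1 = 7 transpositions — odd.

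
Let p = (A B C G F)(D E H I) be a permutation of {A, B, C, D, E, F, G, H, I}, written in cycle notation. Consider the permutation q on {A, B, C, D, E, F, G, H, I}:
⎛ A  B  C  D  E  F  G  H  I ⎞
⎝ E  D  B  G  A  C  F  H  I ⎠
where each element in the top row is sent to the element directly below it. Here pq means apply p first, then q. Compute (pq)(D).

A

First apply p: p(D) = E, then q(E) = A. Thus (pq)(D) = A.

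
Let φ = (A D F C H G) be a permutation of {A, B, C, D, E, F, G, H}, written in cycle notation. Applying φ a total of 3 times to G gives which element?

F

G lies in the 6-cycle (A D F C H G).
Advancing 3 steps from G: G → A → D → F.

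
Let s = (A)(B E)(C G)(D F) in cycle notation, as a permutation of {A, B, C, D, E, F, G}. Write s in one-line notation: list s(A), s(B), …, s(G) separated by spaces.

Image by image: A→A, B→E, C→G, D→F, E→B, F→D, G→C.
Listing these in domain order gives A E G F B D C.

A E G F B D C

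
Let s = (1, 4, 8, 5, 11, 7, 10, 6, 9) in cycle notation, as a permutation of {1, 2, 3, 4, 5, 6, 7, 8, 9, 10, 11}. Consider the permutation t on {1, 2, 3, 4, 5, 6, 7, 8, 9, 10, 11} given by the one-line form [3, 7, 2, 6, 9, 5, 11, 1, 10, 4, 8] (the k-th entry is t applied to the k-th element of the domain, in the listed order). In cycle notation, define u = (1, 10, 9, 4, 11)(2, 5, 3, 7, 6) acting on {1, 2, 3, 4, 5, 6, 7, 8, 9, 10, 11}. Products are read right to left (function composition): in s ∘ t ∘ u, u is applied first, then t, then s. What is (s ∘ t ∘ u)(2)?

1

Apply the permutations in order: u(2) = 5, then t(5) = 9, then s(9) = 1. So (s ∘ t ∘ u)(2) = 1.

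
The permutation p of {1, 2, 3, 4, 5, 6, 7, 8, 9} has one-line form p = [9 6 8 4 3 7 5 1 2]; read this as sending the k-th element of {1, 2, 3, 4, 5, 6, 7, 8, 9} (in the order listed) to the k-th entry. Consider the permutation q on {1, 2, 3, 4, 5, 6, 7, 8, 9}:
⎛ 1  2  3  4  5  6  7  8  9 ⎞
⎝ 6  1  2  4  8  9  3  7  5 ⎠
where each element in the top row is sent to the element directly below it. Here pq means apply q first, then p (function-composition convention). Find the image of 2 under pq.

9

First apply q: q(2) = 1, then p(1) = 9. Thus (pq)(2) = 9.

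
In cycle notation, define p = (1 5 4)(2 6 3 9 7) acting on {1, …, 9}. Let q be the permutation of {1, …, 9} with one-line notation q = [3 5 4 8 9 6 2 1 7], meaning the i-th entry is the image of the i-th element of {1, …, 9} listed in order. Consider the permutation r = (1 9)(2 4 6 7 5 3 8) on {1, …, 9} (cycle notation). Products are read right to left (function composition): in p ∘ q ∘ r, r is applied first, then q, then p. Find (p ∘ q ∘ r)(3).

5

Apply the permutations in order: r(3) = 8, then q(8) = 1, then p(1) = 5. So (p ∘ q ∘ r)(3) = 5.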